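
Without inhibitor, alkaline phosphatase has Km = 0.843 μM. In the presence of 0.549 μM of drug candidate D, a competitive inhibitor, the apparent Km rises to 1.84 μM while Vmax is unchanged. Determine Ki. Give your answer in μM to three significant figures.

Competitive: Km,app = α·Km with α = 1 + [I]/Ki.
α = Km,app/Km = 1.84/0.843 = 2.183.
Since α = 1 + [I]/Ki, [I]/Ki = 2.183 − 1 = 1.183 and Ki = 0.549/1.183 = 0.464 μM.

0.464 μM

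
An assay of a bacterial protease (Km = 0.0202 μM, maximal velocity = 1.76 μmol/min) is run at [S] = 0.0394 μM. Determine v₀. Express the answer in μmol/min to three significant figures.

1.16 μmol/min

v = Vmax·[S]/(Km + [S]) = 1.76 × 0.0394 / (0.0202 + 0.0394)
  = 0.06934 / 0.05960 = 1.16 μmol/min.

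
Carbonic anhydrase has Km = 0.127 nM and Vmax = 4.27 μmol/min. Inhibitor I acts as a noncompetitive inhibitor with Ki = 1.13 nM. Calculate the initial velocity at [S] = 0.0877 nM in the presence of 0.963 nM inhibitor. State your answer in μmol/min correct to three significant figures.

0.942 μmol/min

With α = 1 + [I]/Ki = 1 + 0.963/1.13 = 1.852, the noncompetitive rate law is v = (Vmax/α)·[S] / (Km + [S]).
v = (4.27/1.852)×0.0877 / (0.127 + 0.0877) = 0.2022/0.2147 = 0.942 μmol/min.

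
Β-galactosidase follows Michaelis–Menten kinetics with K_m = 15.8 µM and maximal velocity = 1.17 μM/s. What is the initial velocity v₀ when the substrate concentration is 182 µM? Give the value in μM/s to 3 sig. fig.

v = Vmax·[S]/(Km + [S]) = 1.17 × 182 / (15.8 + 182)
  = 212.9 / 197.8 = 1.08 μM/s.

1.08 μM/s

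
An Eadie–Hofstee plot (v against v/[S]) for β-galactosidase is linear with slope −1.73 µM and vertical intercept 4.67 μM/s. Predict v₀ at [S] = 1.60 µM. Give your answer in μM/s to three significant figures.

In the Eadie–Hofstee form v = Vmax − Km·(v/[S]), the slope is −Km and the intercept is Vmax, so Km = 1.73 µM and Vmax = 4.67 μM/s.
v = 4.67 × 1.60/(1.73 + 1.60) = 2.24 μM/s.

2.24 μM/s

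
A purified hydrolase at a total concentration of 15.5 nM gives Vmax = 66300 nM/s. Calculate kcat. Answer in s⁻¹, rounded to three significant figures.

4280 s⁻¹

kcat = Vmax/[E]total = 66300 nM/s / 15.5 nM = 4280 s⁻¹.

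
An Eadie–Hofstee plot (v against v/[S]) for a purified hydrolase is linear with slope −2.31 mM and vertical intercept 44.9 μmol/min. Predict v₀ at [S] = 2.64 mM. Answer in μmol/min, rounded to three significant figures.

In the Eadie–Hofstee form v = Vmax − Km·(v/[S]), the slope is −Km and the intercept is Vmax, so Km = 2.31 mM and Vmax = 44.9 μmol/min.
v = 44.9 × 2.64/(2.31 + 2.64) = 23.9 μmol/min.

23.9 μmol/min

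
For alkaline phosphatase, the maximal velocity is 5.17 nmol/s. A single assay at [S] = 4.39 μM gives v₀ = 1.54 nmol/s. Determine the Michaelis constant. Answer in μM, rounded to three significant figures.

v/Vmax = 1.54/5.17 = 0.2979 = [S]/(Km+[S]).
So Km + [S] = [S]/0.2979 = 14.74 μM, giving Km = 14.74 − 4.39 = 10.3 μM.

10.3 μM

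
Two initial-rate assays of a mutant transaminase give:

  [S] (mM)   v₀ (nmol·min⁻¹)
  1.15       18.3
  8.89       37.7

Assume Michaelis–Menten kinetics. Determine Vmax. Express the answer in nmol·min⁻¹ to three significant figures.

44.7 nmol·min⁻¹

In reciprocal form, 1/v = (Km/Vmax)·(1/[S]) + 1/Vmax. The two points give (1/[S], 1/v) = (0.8696, 0.05464) and (0.1125, 0.02653).
Slope = (0.05464 − 0.02653)/(0.8696 − 0.1125) = 0.03714; intercept = 0.05464 − 0.03714×0.8696 = 0.02235.
Vmax = 1/intercept = 44.7 nmol·min⁻¹; Km = slope × Vmax = 0.03714 × 44.7 = 1.66 mM.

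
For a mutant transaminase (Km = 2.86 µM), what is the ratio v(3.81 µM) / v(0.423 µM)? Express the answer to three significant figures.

4.43

Since Vmax cancels, v₂/v₁ = [S]₂(Km+[S]₁) / [S]₁(Km+[S]₂).
= 3.81×(2.86+0.423) / (0.423×(2.86+3.81)) = 12.51/2.821 = 4.43.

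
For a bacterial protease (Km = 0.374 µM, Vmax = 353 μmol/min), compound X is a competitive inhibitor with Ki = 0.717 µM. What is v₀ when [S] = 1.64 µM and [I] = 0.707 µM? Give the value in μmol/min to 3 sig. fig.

243 μmol/min

With α = 1 + [I]/Ki = 1 + 0.707/0.717 = 1.986, the competitive rate law is v = Vmax[S] / (αKm + [S]).
v = 353×1.64 / (1.986×0.374 + 1.64) = 578.9/2.383 = 243 μmol/min.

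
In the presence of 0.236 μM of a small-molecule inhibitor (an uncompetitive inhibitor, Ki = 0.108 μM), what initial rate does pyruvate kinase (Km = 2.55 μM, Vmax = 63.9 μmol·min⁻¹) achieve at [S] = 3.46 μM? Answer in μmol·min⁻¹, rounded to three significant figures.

16.3 μmol·min⁻¹

With α = 1 + [I]/Ki = 1 + 0.236/0.108 = 3.185, the uncompetitive rate law is v = (Vmax/α)·[S] / (Km/α + [S]).
v = (63.9/3.185)×3.46 / (2.55/3.185 + 3.46) = 69.41/4.261 = 16.3 μmol·min⁻¹.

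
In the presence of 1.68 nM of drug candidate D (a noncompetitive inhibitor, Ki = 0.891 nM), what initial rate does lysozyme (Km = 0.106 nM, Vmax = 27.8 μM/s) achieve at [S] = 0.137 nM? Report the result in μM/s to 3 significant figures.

With α = 1 + [I]/Ki = 1 + 1.68/0.891 = 2.886, the noncompetitive rate law is v = (Vmax/α)·[S] / (Km + [S]).
v = (27.8/2.886)×0.137 / (0.106 + 0.137) = 1.320/0.2430 = 5.43 μM/s.

5.43 μM/s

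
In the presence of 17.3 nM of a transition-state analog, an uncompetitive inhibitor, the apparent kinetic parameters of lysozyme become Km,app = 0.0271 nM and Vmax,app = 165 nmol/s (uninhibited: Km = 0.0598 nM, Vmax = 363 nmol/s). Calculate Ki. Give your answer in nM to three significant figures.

Uncompetitive: Vmax,app = Vmax/α (and Km,app = Km/α) with α = 1 + [I]/Ki.
α = Vmax/Vmax,app = 363/165 = 2.200.
Since α = 1 + [I]/Ki, [I]/Ki = 2.200 − 1 = 1.200 and Ki = 17.3/1.200 = 14.4 nM.

14.4 nM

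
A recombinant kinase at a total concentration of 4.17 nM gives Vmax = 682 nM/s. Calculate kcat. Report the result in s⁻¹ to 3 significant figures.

164 s⁻¹

kcat = Vmax/[E]total = 682 nM/s / 4.17 nM = 164 s⁻¹.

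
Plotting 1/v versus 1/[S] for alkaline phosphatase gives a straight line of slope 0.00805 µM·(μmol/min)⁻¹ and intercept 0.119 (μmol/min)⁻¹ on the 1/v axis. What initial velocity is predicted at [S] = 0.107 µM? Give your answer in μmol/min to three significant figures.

The y-intercept is 1/Vmax, so Vmax = 1/0.119 = 8.40 μmol/min.
The slope is Km/Vmax, so Km = 0.00805 × 8.40 = 0.0676 µM.
Then v = 8.40 × 0.107/(0.0676 + 0.107) = 5.15 μmol/min.

5.15 μmol/min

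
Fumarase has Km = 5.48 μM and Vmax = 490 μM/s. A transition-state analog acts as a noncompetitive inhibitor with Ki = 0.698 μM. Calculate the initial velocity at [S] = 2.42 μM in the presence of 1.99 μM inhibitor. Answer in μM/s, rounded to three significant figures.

39.0 μM/s

α = 1 + [I]/Ki = 1 + 1.99/0.698 = 3.851.
For a noncompetitive inhibitor, Vmax is reduced to Vmax/α while Km is unchanged: Km,app = 5.48 μM, Vmax,app = 127 μM/s.
v = Vmax,app·[S]/(Km,app + [S]) = 127 × 2.42/(5.48 + 2.42) = 39.0 μM/s.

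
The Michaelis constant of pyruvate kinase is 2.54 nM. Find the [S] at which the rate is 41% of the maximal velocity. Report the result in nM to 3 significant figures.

v/Vmax = [S]/(Km+[S]) = 0.41, so [S] = Km·0.41/(1 − 0.41) = 2.54 × 0.6949.
[S] = 1.77 nM.

1.77 nM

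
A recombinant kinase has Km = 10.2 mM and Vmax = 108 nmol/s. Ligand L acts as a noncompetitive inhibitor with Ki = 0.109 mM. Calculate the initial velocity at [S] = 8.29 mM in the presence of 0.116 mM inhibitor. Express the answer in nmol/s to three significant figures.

α = 1 + [I]/Ki = 1 + 0.116/0.109 = 2.064.
For a noncompetitive inhibitor, Vmax is reduced to Vmax/α while Km is unchanged: Km,app = 10.2 mM, Vmax,app = 52.3 nmol/s.
v = Vmax,app·[S]/(Km,app + [S]) = 52.3 × 8.29/(10.2 + 8.29) = 23.5 nmol/s.

23.5 nmol/s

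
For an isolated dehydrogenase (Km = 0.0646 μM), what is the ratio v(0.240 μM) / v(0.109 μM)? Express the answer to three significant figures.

1.25

The fractional saturations are [S]/(Km+[S]) = 0.109/0.1736 = 0.6279 and 0.240/0.3046 = 0.7879.
v₂/v₁ is just their ratio: 0.7879/0.6279 = 1.25.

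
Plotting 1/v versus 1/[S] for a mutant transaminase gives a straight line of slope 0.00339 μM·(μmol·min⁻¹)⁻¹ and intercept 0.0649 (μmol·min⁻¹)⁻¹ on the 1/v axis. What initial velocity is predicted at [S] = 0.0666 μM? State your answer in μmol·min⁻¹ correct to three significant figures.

The y-intercept is 1/Vmax, so Vmax = 1/0.0649 = 15.4 μmol·min⁻¹.
The slope is Km/Vmax, so Km = 0.00339 × 15.4 = 0.0522 μM.
Then v = 15.4 × 0.0666/(0.0522 + 0.0666) = 8.64 μmol·min⁻¹.

8.64 μmol·min⁻¹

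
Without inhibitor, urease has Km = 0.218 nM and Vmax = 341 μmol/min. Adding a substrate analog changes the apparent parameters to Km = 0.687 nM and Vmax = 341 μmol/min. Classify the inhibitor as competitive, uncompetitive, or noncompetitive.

Km increases (0.218 → 0.687 nM) while Vmax is unchanged — the hallmark of competitive inhibition.

competitive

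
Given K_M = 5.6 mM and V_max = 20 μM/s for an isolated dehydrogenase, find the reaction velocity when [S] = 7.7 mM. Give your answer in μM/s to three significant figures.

v = Vmax·[S]/(Km + [S]) = 20 × 7.7 / (5.6 + 7.7)
  = 154.0 / 13.30 = 11.6 μM/s.

11.6 μM/s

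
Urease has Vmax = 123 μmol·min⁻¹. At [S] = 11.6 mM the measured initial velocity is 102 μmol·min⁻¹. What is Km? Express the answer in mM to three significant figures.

From v = Vmax[S]/(Km+[S]), Km = [S](Vmax − v)/v.
Km = 11.6 × (123 − 102) / 102 = 243.6/102 = 2.39 mM.

2.39 mM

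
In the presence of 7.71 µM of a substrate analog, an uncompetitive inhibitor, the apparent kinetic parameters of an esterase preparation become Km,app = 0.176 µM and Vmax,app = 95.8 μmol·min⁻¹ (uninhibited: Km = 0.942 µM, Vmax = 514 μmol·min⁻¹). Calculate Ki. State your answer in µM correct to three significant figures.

1.77 µM

Uncompetitive: Vmax,app = Vmax/α (and Km,app = Km/α) with α = 1 + [I]/Ki.
α = Vmax/Vmax,app = 514/95.8 = 5.365.
Ki = [I]/(α − 1) = 7.71/4.365 = 1.77 µM.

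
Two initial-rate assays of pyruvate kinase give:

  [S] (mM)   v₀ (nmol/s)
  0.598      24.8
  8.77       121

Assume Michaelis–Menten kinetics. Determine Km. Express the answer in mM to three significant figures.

In reciprocal form, 1/v = (Km/Vmax)·(1/[S]) + 1/Vmax. The two points give (1/[S], 1/v) = (1.672, 0.04032) and (0.1140, 0.008264).
Slope = (0.04032 − 0.008264)/(1.672 − 0.1140) = 0.02057; intercept = 0.04032 − 0.02057×1.672 = 0.005919.
Vmax = 1/intercept = 169 nmol/s; Km = slope × Vmax = 0.02057 × 169 = 3.48 mM.

3.48 mM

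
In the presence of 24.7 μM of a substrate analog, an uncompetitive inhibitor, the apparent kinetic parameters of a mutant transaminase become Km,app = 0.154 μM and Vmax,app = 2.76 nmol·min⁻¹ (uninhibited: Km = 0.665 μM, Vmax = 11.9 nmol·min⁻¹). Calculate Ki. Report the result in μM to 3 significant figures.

7.46 μM

Uncompetitive: Vmax,app = Vmax/α (and Km,app = Km/α) with α = 1 + [I]/Ki.
α = Vmax/Vmax,app = 11.9/2.76 = 4.312.
Since α = 1 + [I]/Ki, [I]/Ki = 4.312 − 1 = 3.312 and Ki = 24.7/3.312 = 7.46 μM.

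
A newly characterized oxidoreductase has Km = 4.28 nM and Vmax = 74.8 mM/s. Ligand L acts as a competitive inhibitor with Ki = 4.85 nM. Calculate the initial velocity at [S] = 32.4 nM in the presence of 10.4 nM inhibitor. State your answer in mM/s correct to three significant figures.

α = 1 + [I]/Ki = 1 + 10.4/4.85 = 3.144.
For a competitive inhibitor, Vmax is unchanged and the apparent Km becomes α·Km: Km,app = 13.5 nM, Vmax,app = 74.8 mM/s.
v = Vmax,app·[S]/(Km,app + [S]) = 74.8 × 32.4/(13.5 + 32.4) = 52.8 mM/s.

52.8 mM/s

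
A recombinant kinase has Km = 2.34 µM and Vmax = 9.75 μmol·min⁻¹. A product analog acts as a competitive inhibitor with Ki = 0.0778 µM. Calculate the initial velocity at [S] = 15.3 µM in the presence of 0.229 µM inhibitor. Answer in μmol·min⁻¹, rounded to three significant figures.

With α = 1 + [I]/Ki = 1 + 0.229/0.0778 = 3.943, the competitive rate law is v = Vmax[S] / (αKm + [S]).
v = 9.75×15.3 / (3.943×2.34 + 15.3) = 149.2/24.53 = 6.08 μmol·min⁻¹.

6.08 μmol·min⁻¹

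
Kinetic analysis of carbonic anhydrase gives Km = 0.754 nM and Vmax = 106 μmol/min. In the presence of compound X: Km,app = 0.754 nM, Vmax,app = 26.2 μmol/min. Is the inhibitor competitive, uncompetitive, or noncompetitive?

noncompetitive

Vmax decreases (106 → 26.2 μmol/min) while Km is unchanged — pure noncompetitive inhibition.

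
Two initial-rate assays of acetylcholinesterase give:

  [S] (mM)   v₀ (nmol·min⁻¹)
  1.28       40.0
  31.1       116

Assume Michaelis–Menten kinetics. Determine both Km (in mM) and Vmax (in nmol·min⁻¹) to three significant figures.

From v = Vmax[S]/(Km+[S]), each point gives Vmax = v(Km+[S])/[S].
Equating: 40.0(Km+1.28)/1.28 = 116(Km+31.1)/31.1.
31.25·Km + 40.0 = 3.730·Km + 116, so (31.25 − 3.730)·Km = 116 − 40.0.
Km = 76.00/27.52 = 2.76 mM; then Vmax = 40.0(2.76+1.28)/1.28 = 126 nmol·min⁻¹.

Km = 2.76 mM; Vmax = 126 nmol·min⁻¹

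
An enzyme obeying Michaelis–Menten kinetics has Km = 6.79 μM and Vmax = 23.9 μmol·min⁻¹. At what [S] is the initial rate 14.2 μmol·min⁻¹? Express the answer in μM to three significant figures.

Rearranging v = Vmax[S]/(Km+[S]) gives [S] = Km·v/(Vmax − v).
[S] = 6.79 × 14.2 / (23.9 − 14.2) = 96.42/9.700 = 9.94 μM.

9.94 μM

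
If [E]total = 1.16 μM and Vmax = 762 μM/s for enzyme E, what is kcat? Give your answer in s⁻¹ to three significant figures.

657 s⁻¹

kcat = Vmax/[E]total = 762 μM/s / 1.16 μM = 657 s⁻¹.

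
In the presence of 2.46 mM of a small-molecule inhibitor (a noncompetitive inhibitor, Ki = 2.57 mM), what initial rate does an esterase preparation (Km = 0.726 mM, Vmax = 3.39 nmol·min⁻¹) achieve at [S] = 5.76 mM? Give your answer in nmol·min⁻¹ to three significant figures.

1.54 nmol·min⁻¹

α = 1 + [I]/Ki = 1 + 2.46/2.57 = 1.957.
For a noncompetitive inhibitor, Vmax is reduced to Vmax/α while Km is unchanged: Km,app = 0.726 mM, Vmax,app = 1.73 nmol·min⁻¹.
v = Vmax,app·[S]/(Km,app + [S]) = 1.73 × 5.76/(0.726 + 5.76) = 1.54 nmol·min⁻¹.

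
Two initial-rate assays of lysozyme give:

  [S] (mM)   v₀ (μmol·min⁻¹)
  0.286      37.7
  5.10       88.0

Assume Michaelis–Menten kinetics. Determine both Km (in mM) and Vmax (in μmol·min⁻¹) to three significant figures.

In reciprocal form, 1/v = (Km/Vmax)·(1/[S]) + 1/Vmax. The two points give (1/[S], 1/v) = (3.497, 0.02653) and (0.1961, 0.01136).
Slope = (0.02653 − 0.01136)/(3.497 − 0.1961) = 0.004594; intercept = 0.02653 − 0.004594×3.497 = 0.01046.
Vmax = 1/intercept = 95.6 μmol·min⁻¹; Km = slope × Vmax = 0.004594 × 95.6 = 0.439 mM.

Km = 0.439 mM; Vmax = 95.6 μmol·min⁻¹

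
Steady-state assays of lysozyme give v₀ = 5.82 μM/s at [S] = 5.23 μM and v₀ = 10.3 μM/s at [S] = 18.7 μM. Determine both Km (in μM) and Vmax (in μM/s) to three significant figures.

From v = Vmax[S]/(Km+[S]), each point gives Vmax = v(Km+[S])/[S].
Equating: 5.82(Km+5.23)/5.23 = 10.3(Km+18.7)/18.7.
1.113·Km + 5.82 = 0.5508·Km + 10.3, so (1.113 − 0.5508)·Km = 10.3 − 5.82.
Km = 4.480/0.5620 = 7.97 μM; then Vmax = 5.82(7.97+5.23)/5.23 = 14.7 μM/s.

Km = 7.97 μM; Vmax = 14.7 μM/s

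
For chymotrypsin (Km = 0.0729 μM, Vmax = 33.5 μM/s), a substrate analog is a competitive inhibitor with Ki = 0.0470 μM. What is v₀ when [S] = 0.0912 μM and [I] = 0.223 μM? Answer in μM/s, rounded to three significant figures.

α = 1 + [I]/Ki = 1 + 0.223/0.0470 = 5.745.
For a competitive inhibitor, Vmax is unchanged and the apparent Km becomes α·Km: Km,app = 0.419 μM, Vmax,app = 33.5 μM/s.
v = Vmax,app·[S]/(Km,app + [S]) = 33.5 × 0.0912/(0.419 + 0.0912) = 5.99 μM/s.

5.99 μM/s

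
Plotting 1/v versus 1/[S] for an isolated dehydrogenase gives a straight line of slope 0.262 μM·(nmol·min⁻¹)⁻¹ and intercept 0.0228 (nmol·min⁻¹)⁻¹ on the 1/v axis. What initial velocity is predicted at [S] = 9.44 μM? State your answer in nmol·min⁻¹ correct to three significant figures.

19.8 nmol·min⁻¹

The y-intercept is 1/Vmax, so Vmax = 1/0.0228 = 43.9 nmol·min⁻¹.
The slope is Km/Vmax, so Km = 0.262 × 43.9 = 11.5 μM.
Then v = 43.9 × 9.44/(11.5 + 9.44) = 19.8 nmol·min⁻¹.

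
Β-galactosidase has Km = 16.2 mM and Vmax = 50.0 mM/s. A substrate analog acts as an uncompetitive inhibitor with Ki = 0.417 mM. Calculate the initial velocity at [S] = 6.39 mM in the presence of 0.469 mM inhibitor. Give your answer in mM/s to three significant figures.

10.7 mM/s

α = 1 + [I]/Ki = 1 + 0.469/0.417 = 2.125.
For an uncompetitive inhibitor, both parameters are divided by α, giving Vmax/α and Km/α: Km,app = 7.62 mM, Vmax,app = 23.5 mM/s.
v = Vmax,app·[S]/(Km,app + [S]) = 23.5 × 6.39/(7.62 + 6.39) = 10.7 mM/s.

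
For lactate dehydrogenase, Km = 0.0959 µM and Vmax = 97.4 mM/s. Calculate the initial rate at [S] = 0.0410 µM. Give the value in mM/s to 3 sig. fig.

[S]/(Km+[S]) = 0.0410/0.1369 = 0.2995, the fractional saturation.
v = 0.2995 × Vmax = 0.2995 × 97.4 = 29.2 mM/s.

29.2 mM/s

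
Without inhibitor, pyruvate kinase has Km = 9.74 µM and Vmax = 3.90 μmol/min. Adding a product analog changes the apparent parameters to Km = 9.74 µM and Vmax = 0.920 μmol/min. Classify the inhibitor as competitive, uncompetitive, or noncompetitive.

noncompetitive

Vmax decreases (3.90 → 0.920 μmol/min) while Km is unchanged — pure noncompetitive inhibition.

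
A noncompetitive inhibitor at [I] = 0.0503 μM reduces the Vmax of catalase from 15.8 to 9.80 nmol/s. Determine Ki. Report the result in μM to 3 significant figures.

Noncompetitive: Vmax,app = Vmax/α with α = 1 + [I]/Ki.
α = Vmax/Vmax,app = 15.8/9.80 = 1.612.
Ki = [I]/(α − 1) = 0.0503/0.6122 = 0.0822 μM.

0.0822 μM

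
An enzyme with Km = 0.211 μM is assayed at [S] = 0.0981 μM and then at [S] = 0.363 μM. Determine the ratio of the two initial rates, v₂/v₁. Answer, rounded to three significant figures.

Since Vmax cancels, v₂/v₁ = [S]₂(Km+[S]₁) / [S]₁(Km+[S]₂).
= 0.363×(0.211+0.0981) / (0.0981×(0.211+0.363)) = 0.1122/0.05631 = 1.99.

1.99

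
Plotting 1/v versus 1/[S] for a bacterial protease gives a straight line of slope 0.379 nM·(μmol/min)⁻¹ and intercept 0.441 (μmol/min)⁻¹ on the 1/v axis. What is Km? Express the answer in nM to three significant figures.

y-intercept = 1/Vmax ⇒ Vmax = 2.27 μmol/min; slope = Km/Vmax ⇒ Km = slope × Vmax.
Km = 0.379 × 2.27 = 0.859 nM.

0.859 nM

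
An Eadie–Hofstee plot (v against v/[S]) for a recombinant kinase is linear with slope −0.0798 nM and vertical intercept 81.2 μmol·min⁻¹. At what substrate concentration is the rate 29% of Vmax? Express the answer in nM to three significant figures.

The Eadie–Hofstee slope gives Km = 0.0798 nM (slope = −Km).
v/Vmax = [S]/(Km+[S]) = 0.29 ⇒ [S] = Km·0.29/(1−0.29) = 0.0798 × 0.4085 = 0.0326 nM.

0.0326 nM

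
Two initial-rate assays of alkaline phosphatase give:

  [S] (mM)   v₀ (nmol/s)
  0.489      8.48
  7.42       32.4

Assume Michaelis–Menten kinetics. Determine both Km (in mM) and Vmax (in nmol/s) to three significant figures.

In reciprocal form, 1/v = (Km/Vmax)·(1/[S]) + 1/Vmax. The two points give (1/[S], 1/v) = (2.045, 0.1179) and (0.1348, 0.03086).
Slope = (0.1179 − 0.03086)/(2.045 − 0.1348) = 0.04558; intercept = 0.1179 − 0.04558×2.045 = 0.02472.
Vmax = 1/intercept = 40.5 nmol/s; Km = slope × Vmax = 0.04558 × 40.5 = 1.84 mM.

Km = 1.84 mM; Vmax = 40.5 nmol/s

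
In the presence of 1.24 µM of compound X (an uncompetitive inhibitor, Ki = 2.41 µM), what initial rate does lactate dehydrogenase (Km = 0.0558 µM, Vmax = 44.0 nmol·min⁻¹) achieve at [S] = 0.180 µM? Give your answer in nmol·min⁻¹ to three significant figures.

24.1 nmol·min⁻¹

α = 1 + [I]/Ki = 1 + 1.24/2.41 = 1.515.
For an uncompetitive inhibitor, both parameters are divided by α, giving Vmax/α and Km/α: Km,app = 0.0368 µM, Vmax,app = 29.1 nmol·min⁻¹.
v = Vmax,app·[S]/(Km,app + [S]) = 29.1 × 0.180/(0.0368 + 0.180) = 24.1 nmol·min⁻¹.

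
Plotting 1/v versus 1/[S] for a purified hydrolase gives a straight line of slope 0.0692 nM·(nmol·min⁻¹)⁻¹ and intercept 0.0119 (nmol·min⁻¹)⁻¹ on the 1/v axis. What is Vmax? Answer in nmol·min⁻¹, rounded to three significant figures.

The y-intercept of a Lineweaver–Burk plot equals 1/Vmax, so Vmax = 1/0.0119 = 84.0 nmol·min⁻¹.

84.0 nmol·min⁻¹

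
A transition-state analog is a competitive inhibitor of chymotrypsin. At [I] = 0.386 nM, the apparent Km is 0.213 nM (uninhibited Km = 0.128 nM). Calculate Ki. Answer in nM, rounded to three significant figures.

Competitive: Km,app = α·Km with α = 1 + [I]/Ki.
α = Km,app/Km = 0.213/0.128 = 1.664.
Since α = 1 + [I]/Ki, [I]/Ki = 1.664 − 1 = 0.6641 and Ki = 0.386/0.6641 = 0.581 nM.

0.581 nM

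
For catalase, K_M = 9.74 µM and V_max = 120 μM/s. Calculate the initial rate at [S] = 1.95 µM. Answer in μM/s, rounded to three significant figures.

[S]/(Km+[S]) = 1.95/11.69 = 0.1668, the fractional saturation.
v = 0.1668 × Vmax = 0.1668 × 120 = 20.0 μM/s.

20.0 μM/s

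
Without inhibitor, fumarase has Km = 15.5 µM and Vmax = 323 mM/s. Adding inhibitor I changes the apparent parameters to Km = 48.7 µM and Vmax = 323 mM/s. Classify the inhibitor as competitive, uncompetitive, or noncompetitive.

Km increases (15.5 → 48.7 µM) while Vmax is unchanged — the hallmark of competitive inhibition.

competitive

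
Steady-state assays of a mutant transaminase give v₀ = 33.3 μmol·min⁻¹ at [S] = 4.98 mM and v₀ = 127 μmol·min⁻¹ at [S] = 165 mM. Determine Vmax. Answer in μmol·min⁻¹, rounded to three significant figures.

139 μmol·min⁻¹

In reciprocal form, 1/v = (Km/Vmax)·(1/[S]) + 1/Vmax. The two points give (1/[S], 1/v) = (0.2008, 0.03003) and (0.006061, 0.007874).
Slope = (0.03003 − 0.007874)/(0.2008 − 0.006061) = 0.1138; intercept = 0.03003 − 0.1138×0.2008 = 0.007184.
Vmax = 1/intercept = 139 μmol·min⁻¹; Km = slope × Vmax = 0.1138 × 139 = 15.8 mM.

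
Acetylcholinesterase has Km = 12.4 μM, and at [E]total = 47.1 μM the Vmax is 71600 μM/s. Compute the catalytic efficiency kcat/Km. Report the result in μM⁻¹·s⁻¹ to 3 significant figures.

123 μM⁻¹·s⁻¹

kcat = Vmax/[E]total = 71600/47.1 = 1520 s⁻¹.
kcat/Km = 1520/12.4 = 123 μM⁻¹·s⁻¹.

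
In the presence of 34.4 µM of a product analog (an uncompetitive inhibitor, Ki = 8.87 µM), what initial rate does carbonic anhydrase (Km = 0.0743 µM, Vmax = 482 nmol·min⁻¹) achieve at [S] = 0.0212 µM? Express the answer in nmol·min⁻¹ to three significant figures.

α = 1 + [I]/Ki = 1 + 34.4/8.87 = 4.878.
For an uncompetitive inhibitor, both parameters are divided by α, giving Vmax/α and Km/α: Km,app = 0.0152 µM, Vmax,app = 98.8 nmol·min⁻¹.
v = Vmax,app·[S]/(Km,app + [S]) = 98.8 × 0.0212/(0.0152 + 0.0212) = 57.5 nmol·min⁻¹.

57.5 nmol·min⁻¹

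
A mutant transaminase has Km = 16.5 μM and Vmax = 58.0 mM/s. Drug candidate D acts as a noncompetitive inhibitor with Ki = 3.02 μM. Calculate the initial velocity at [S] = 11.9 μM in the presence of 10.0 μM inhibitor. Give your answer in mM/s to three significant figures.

With α = 1 + [I]/Ki = 1 + 10.0/3.02 = 4.311, the noncompetitive rate law is v = (Vmax/α)·[S] / (Km + [S]).
v = (58.0/4.311)×11.9 / (16.5 + 11.9) = 160.1/28.40 = 5.64 mM/s.

5.64 mM/s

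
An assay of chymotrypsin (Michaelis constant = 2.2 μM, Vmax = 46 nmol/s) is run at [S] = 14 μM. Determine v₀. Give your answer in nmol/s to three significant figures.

39.8 nmol/s

[S]/(Km+[S]) = 14/16.20 = 0.8642, the fractional saturation.
v = 0.8642 × Vmax = 0.8642 × 46 = 39.8 nmol/s.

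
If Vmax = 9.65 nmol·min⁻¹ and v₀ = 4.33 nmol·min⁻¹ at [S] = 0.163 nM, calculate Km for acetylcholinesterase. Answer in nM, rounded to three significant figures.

0.200 nM

From v = Vmax[S]/(Km+[S]), Km = [S](Vmax − v)/v.
Km = 0.163 × (9.65 − 4.33) / 4.33 = 0.8672/4.33 = 0.200 nM.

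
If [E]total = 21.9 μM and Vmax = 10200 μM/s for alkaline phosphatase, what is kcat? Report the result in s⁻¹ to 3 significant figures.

kcat = Vmax/[E]total = 10200 μM/s / 21.9 μM = 466 s⁻¹.

466 s⁻¹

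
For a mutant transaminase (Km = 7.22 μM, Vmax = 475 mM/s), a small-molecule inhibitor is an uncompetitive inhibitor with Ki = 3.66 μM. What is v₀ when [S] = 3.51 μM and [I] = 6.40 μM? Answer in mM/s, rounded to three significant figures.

98.8 mM/s

α = 1 + [I]/Ki = 1 + 6.40/3.66 = 2.749.
For an uncompetitive inhibitor, both parameters are divided by α, giving Vmax/α and Km/α: Km,app = 2.63 μM, Vmax,app = 173 mM/s.
v = Vmax,app·[S]/(Km,app + [S]) = 173 × 3.51/(2.63 + 3.51) = 98.8 mM/s.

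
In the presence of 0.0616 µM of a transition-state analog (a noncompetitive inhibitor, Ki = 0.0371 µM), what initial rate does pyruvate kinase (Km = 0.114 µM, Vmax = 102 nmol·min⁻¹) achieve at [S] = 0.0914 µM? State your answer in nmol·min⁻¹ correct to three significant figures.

17.1 nmol·min⁻¹

α = 1 + [I]/Ki = 1 + 0.0616/0.0371 = 2.660.
For a noncompetitive inhibitor, Vmax is reduced to Vmax/α while Km is unchanged: Km,app = 0.114 µM, Vmax,app = 38.3 nmol·min⁻¹.
v = Vmax,app·[S]/(Km,app + [S]) = 38.3 × 0.0914/(0.114 + 0.0914) = 17.1 nmol·min⁻¹.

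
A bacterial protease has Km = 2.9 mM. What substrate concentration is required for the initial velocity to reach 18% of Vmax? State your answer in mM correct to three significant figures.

v/Vmax = [S]/(Km+[S]) = 0.18, so [S] = Km·0.18/(1 − 0.18) = 2.9 × 0.2195.
[S] = 0.637 mM.

0.637 mM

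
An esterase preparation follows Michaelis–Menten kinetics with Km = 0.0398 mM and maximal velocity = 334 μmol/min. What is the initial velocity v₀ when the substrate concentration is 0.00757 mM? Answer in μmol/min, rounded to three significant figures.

53.4 μmol/min

[S]/(Km+[S]) = 0.00757/0.04737 = 0.1598, the fractional saturation.
v = 0.1598 × Vmax = 0.1598 × 334 = 53.4 μmol/min.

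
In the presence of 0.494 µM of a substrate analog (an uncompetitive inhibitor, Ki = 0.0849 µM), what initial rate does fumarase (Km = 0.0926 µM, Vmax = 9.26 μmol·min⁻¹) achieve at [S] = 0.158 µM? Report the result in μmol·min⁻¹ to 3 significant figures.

1.25 μmol·min⁻¹

α = 1 + [I]/Ki = 1 + 0.494/0.0849 = 6.819.
For an uncompetitive inhibitor, both parameters are divided by α, giving Vmax/α and Km/α: Km,app = 0.0136 µM, Vmax,app = 1.36 μmol·min⁻¹.
v = Vmax,app·[S]/(Km,app + [S]) = 1.36 × 0.158/(0.0136 + 0.158) = 1.25 μmol·min⁻¹.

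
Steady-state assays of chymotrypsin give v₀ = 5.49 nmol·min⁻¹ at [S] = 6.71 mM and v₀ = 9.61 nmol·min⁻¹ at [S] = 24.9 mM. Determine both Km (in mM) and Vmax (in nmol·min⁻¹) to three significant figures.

Km = 9.53 mM; Vmax = 13.3 nmol·min⁻¹

From v = Vmax[S]/(Km+[S]), each point gives Vmax = v(Km+[S])/[S].
Equating: 5.49(Km+6.71)/6.71 = 9.61(Km+24.9)/24.9.
0.8182·Km + 5.49 = 0.3859·Km + 9.61, so (0.8182 − 0.3859)·Km = 9.61 − 5.49.
Km = 4.120/0.4322 = 9.53 mM; then Vmax = 5.49(9.53+6.71)/6.71 = 13.3 nmol·min⁻¹.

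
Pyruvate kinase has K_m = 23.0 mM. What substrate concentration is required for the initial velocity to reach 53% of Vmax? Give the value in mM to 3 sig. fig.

v/Vmax = [S]/(Km+[S]) = 0.53, so [S] = Km·0.53/(1 − 0.53) = 23.0 × 1.128.
[S] = 25.9 mM.

25.9 mM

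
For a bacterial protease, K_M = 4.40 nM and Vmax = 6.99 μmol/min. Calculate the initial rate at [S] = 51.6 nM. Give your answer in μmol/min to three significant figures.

6.44 μmol/min

[S]/(Km+[S]) = 51.6/56.00 = 0.9214, the fractional saturation.
v = 0.9214 × Vmax = 0.9214 × 6.99 = 6.44 μmol/min.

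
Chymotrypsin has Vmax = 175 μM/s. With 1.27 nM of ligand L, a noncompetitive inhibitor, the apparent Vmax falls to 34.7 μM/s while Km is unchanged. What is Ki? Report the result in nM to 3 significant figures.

0.314 nM

Noncompetitive: Vmax,app = Vmax/α with α = 1 + [I]/Ki.
α = Vmax/Vmax,app = 175/34.7 = 5.043.
Ki = [I]/(α − 1) = 1.27/4.043 = 0.314 nM.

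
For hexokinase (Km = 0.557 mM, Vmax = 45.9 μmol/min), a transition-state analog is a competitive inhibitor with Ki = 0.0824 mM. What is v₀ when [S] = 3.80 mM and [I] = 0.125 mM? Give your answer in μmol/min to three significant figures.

33.5 μmol/min

With α = 1 + [I]/Ki = 1 + 0.125/0.0824 = 2.517, the competitive rate law is v = Vmax[S] / (αKm + [S]).
v = 45.9×3.80 / (2.517×0.557 + 3.80) = 174.4/5.202 = 33.5 μmol/min.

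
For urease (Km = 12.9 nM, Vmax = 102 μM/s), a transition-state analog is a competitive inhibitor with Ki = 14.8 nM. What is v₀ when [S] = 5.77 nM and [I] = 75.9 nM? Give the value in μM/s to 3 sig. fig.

6.94 μM/s

α = 1 + [I]/Ki = 1 + 75.9/14.8 = 6.128.
For a competitive inhibitor, Vmax is unchanged and the apparent Km becomes α·Km: Km,app = 79.1 nM, Vmax,app = 102 μM/s.
v = Vmax,app·[S]/(Km,app + [S]) = 102 × 5.77/(79.1 + 5.77) = 6.94 μM/s.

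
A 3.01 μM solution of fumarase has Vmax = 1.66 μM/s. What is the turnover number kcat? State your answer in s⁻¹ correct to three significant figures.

0.551 s⁻¹

kcat = Vmax/[E]total = 1.66 μM/s / 3.01 μM = 0.551 s⁻¹.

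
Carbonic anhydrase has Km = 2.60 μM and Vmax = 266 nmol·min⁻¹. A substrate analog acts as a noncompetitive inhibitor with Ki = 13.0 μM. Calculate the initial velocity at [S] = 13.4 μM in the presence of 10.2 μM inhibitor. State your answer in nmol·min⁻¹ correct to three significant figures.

125 nmol·min⁻¹

With α = 1 + [I]/Ki = 1 + 10.2/13.0 = 1.785, the noncompetitive rate law is v = (Vmax/α)·[S] / (Km + [S]).
v = (266/1.785)×13.4 / (2.60 + 13.4) = 1997/16.00 = 125 nmol·min⁻¹.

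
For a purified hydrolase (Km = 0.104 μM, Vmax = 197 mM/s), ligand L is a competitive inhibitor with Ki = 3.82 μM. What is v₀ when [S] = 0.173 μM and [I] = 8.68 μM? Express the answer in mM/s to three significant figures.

α = 1 + [I]/Ki = 1 + 8.68/3.82 = 3.272.
For a competitive inhibitor, Vmax is unchanged and the apparent Km becomes α·Km: Km,app = 0.340 μM, Vmax,app = 197 mM/s.
v = Vmax,app·[S]/(Km,app + [S]) = 197 × 0.173/(0.340 + 0.173) = 66.4 mM/s.

66.4 mM/s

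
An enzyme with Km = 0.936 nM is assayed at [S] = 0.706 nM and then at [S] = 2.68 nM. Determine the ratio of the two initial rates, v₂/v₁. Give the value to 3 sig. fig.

Since Vmax cancels, v₂/v₁ = [S]₂(Km+[S]₁) / [S]₁(Km+[S]₂).
= 2.68×(0.936+0.706) / (0.706×(0.936+2.68)) = 4.401/2.553 = 1.72.

1.72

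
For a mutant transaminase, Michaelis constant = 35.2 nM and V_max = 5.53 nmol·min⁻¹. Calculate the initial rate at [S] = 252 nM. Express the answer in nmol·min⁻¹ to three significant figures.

v = Vmax·[S]/(Km + [S]) = 5.53 × 252 / (35.2 + 252)
  = 1394 / 287.2 = 4.85 nmol·min⁻¹.

4.85 nmol·min⁻¹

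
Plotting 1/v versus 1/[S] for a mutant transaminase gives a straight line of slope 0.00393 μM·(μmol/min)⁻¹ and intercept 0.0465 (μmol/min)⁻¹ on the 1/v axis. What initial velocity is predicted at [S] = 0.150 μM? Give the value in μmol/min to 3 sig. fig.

13.8 μmol/min

The y-intercept is 1/Vmax, so Vmax = 1/0.0465 = 21.5 μmol/min.
The slope is Km/Vmax, so Km = 0.00393 × 21.5 = 0.0845 μM.
Then v = 21.5 × 0.150/(0.0845 + 0.150) = 13.8 μmol/min.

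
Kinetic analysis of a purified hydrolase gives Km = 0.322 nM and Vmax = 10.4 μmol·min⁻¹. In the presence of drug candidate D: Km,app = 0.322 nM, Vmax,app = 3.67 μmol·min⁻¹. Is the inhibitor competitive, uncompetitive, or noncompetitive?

noncompetitive

Vmax decreases (10.4 → 3.67 μmol·min⁻¹) while Km is unchanged — pure noncompetitive inhibition.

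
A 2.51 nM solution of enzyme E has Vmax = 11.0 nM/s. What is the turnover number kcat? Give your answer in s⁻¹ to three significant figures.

kcat = Vmax/[E]total = 11.0 nM/s / 2.51 nM = 4.38 s⁻¹.

4.38 s⁻¹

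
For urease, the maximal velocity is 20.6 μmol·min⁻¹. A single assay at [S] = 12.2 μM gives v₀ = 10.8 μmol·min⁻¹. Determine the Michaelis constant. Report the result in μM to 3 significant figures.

v/Vmax = 10.8/20.6 = 0.5243 = [S]/(Km+[S]).
So Km + [S] = [S]/0.5243 = 23.27 μM, giving Km = 23.27 − 12.2 = 11.1 μM.

11.1 μM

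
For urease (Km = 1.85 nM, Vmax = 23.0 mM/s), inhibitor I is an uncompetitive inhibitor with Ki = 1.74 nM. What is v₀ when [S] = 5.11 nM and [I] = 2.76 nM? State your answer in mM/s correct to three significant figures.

7.80 mM/s

With α = 1 + [I]/Ki = 1 + 2.76/1.74 = 2.586, the uncompetitive rate law is v = (Vmax/α)·[S] / (Km/α + [S]).
v = (23.0/2.586)×5.11 / (1.85/2.586 + 5.11) = 45.44/5.825 = 7.80 mM/s.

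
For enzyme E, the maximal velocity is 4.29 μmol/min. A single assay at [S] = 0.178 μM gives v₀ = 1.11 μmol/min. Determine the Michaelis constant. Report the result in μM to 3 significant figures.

From v = Vmax[S]/(Km+[S]), Km = [S](Vmax − v)/v.
Km = 0.178 × (4.29 − 1.11) / 1.11 = 0.5660/1.11 = 0.510 μM.

0.510 μM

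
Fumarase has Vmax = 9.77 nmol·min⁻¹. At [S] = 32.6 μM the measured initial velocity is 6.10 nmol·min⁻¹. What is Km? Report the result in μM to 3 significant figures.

19.6 μM

From v = Vmax[S]/(Km+[S]), Km = [S](Vmax − v)/v.
Km = 32.6 × (9.77 − 6.10) / 6.10 = 119.6/6.10 = 19.6 μM.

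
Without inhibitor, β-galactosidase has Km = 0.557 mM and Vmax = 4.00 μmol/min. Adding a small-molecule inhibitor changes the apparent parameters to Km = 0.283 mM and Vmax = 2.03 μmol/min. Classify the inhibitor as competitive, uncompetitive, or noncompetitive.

uncompetitive

Both Km and Vmax decrease by the same factor (~1.97-fold) — characteristic of uncompetitive inhibition.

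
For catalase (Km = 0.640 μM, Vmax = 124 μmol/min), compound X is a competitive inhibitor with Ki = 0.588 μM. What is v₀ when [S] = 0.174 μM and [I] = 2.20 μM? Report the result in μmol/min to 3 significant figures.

6.72 μmol/min

With α = 1 + [I]/Ki = 1 + 2.20/0.588 = 4.741, the competitive rate law is v = Vmax[S] / (αKm + [S]).
v = 124×0.174 / (4.741×0.640 + 0.174) = 21.58/3.209 = 6.72 μmol/min.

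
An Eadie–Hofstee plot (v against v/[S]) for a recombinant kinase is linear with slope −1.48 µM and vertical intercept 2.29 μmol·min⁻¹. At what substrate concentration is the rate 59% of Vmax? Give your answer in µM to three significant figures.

2.13 µM

The Eadie–Hofstee slope gives Km = 1.48 µM (slope = −Km).
v/Vmax = [S]/(Km+[S]) = 0.59 ⇒ [S] = Km·0.59/(1−0.59) = 1.48 × 1.439 = 2.13 µM.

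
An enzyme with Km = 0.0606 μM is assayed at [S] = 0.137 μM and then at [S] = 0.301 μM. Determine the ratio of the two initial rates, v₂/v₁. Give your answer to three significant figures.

The fractional saturations are [S]/(Km+[S]) = 0.137/0.1976 = 0.6933 and 0.301/0.3616 = 0.8324.
v₂/v₁ is just their ratio: 0.8324/0.6933 = 1.20.

1.20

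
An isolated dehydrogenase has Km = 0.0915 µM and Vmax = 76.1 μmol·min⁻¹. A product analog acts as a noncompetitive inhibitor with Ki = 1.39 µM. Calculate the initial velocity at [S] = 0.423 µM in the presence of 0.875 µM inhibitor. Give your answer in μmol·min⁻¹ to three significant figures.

38.4 μmol·min⁻¹

With α = 1 + [I]/Ki = 1 + 0.875/1.39 = 1.629, the noncompetitive rate law is v = (Vmax/α)·[S] / (Km + [S]).
v = (76.1/1.629)×0.423 / (0.0915 + 0.423) = 19.75/0.5145 = 38.4 μmol·min⁻¹.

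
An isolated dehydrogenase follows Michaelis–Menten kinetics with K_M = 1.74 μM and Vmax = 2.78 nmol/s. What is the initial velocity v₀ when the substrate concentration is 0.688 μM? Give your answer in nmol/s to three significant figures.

0.788 nmol/s

v = Vmax·[S]/(Km + [S]) = 2.78 × 0.688 / (1.74 + 0.688)
  = 1.913 / 2.428 = 0.788 nmol/s.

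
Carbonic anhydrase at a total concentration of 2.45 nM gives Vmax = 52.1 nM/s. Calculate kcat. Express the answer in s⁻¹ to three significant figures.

21.3 s⁻¹

kcat = Vmax/[E]total = 52.1 nM/s / 2.45 nM = 21.3 s⁻¹.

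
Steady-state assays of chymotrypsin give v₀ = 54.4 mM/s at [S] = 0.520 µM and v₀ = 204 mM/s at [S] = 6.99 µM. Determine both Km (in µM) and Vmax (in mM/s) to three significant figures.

Km = 1.98 µM; Vmax = 262 mM/s

In reciprocal form, 1/v = (Km/Vmax)·(1/[S]) + 1/Vmax. The two points give (1/[S], 1/v) = (1.923, 0.01838) and (0.1431, 0.004902).
Slope = (0.01838 − 0.004902)/(1.923 − 0.1431) = 0.007573; intercept = 0.01838 − 0.007573×1.923 = 0.003819.
Vmax = 1/intercept = 262 mM/s; Km = slope × Vmax = 0.007573 × 262 = 1.98 µM.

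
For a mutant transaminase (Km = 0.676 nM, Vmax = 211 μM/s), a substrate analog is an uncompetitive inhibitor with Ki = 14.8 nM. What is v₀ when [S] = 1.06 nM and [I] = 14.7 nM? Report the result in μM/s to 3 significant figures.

With α = 1 + [I]/Ki = 1 + 14.7/14.8 = 1.993, the uncompetitive rate law is v = (Vmax/α)·[S] / (Km/α + [S]).
v = (211/1.993)×1.06 / (0.676/1.993 + 1.06) = 112.2/1.399 = 80.2 μM/s.

80.2 μM/s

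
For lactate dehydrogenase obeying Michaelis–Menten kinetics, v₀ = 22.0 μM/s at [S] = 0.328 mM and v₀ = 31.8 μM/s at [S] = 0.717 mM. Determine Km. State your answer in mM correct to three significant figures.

From v = Vmax[S]/(Km+[S]), each point gives Vmax = v(Km+[S])/[S].
Equating: 22.0(Km+0.328)/0.328 = 31.8(Km+0.717)/0.717.
67.07·Km + 22.0 = 44.35·Km + 31.8, so (67.07 − 44.35)·Km = 31.8 − 22.0.
Km = 9.800/22.72 = 0.431 mM; then Vmax = 22.0(0.431+0.328)/0.328 = 50.9 μM/s.

0.431 mM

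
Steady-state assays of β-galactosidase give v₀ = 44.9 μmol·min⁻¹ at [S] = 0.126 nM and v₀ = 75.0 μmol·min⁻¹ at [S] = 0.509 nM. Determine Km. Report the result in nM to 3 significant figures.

From v = Vmax[S]/(Km+[S]), each point gives Vmax = v(Km+[S])/[S].
Equating: 44.9(Km+0.126)/0.126 = 75.0(Km+0.509)/0.509.
356.3·Km + 44.9 = 147.3·Km + 75.0, so (356.3 − 147.3)·Km = 75.0 − 44.9.
Km = 30.10/209.0 = 0.144 nM; then Vmax = 44.9(0.144+0.126)/0.126 = 96.2 μmol·min⁻¹.

0.144 nM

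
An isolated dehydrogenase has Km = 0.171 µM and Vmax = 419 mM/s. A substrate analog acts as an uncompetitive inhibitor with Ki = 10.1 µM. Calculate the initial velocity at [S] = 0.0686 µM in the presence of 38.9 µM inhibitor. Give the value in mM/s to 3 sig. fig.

With α = 1 + [I]/Ki = 1 + 38.9/10.1 = 4.851, the uncompetitive rate law is v = (Vmax/α)·[S] / (Km/α + [S]).
v = (419/4.851)×0.0686 / (0.171/4.851 + 0.0686) = 5.925/0.1038 = 57.1 mM/s.

57.1 mM/s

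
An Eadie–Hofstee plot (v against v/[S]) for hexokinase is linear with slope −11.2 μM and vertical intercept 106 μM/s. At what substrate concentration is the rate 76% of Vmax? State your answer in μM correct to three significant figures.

The Eadie–Hofstee slope gives Km = 11.2 μM (slope = −Km).
v/Vmax = [S]/(Km+[S]) = 0.76 ⇒ [S] = Km·0.76/(1−0.76) = 11.2 × 3.167 = 35.5 μM.

35.5 μM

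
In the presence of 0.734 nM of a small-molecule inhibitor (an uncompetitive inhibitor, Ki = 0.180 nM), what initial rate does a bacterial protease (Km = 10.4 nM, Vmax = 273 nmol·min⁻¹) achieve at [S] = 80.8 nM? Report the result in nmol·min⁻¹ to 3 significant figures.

52.4 nmol·min⁻¹

With α = 1 + [I]/Ki = 1 + 0.734/0.180 = 5.078, the uncompetitive rate law is v = (Vmax/α)·[S] / (Km/α + [S]).
v = (273/5.078)×80.8 / (10.4/5.078 + 80.8) = 4344/82.85 = 52.4 nmol·min⁻¹.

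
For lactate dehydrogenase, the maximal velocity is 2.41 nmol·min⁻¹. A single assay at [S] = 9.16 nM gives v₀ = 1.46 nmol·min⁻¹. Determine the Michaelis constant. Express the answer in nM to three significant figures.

5.96 nM

v/Vmax = 1.46/2.41 = 0.6058 = [S]/(Km+[S]).
So Km + [S] = [S]/0.6058 = 15.12 nM, giving Km = 15.12 − 9.16 = 5.96 nM.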